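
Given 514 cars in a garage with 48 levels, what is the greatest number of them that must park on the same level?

The 514 cars fall into 48 levels.
If each of the 48 levels held at most 10, the total would be at most 48 × 10 = 480 < 514, a contradiction.
So at least one holds ⌈514/48⌉ = 11.

11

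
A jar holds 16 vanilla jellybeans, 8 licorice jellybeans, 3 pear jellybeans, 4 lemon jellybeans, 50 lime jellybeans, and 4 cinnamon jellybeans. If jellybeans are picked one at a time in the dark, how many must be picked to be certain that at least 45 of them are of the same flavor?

Treat the 6 flavors as pigeonholes.
In the worst case we take at most 44 of each flavor, but all 16 vanilla, all 8 licorice, all 3 pear, all 4 lemon, and all 4 cinnamon (fewer than 44), giving 16 + 8 + 3 + 4 + 44 + 4 = 79.
One more jellybean then forces some flavor to 45, so 79 + 1 = 80.

80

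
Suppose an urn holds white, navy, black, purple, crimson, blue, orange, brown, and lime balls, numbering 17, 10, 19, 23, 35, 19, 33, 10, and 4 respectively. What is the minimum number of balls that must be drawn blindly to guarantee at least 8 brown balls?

168

The worst case draws every non-brown ball first: 17 + 10 + 19 + 23 + 35 + 19 + 33 + 4 = 160.
The next 8 draws are then forced to be brown, giving 160 + 8 = 168.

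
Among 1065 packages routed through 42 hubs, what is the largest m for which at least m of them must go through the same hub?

26

The 1065 packages fall into 42 hubs.
If each of the 42 hubs held at most 25, the total would be at most 42 × 25 = 1050 < 1065, a contradiction.
So at least one holds ⌈1065/42⌉ = 26.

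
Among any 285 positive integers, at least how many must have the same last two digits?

There are 100 possible two-digit endings, which serve as the pigeonholes.
If each of the 100 possible two-digit endings held at most 2, the total would be at most 100 × 2 = 200 < 285, a contradiction.
So at least one holds ⌈285/100⌉ = 3.

3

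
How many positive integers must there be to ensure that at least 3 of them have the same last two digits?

201

There are 100 possible two-digit endings acting as pigeonholes.
With 100 × 2 = 200 positive integers we could place exactly 2 in each, with no class reaching 3.
One more forces some class to hold 3, so 200 + 1 = 201.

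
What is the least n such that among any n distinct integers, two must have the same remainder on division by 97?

98

Use the pigeonhole principle on residue classes: two integers differ by a multiple of 97 exactly when they share a remainder mod 97.
There are 97 residue classes mod 97, so 97 integers can all lie in distinct classes.
One more integer must repeat a residue, giving a difference divisible by 97. So n = 97 + 1 = 98.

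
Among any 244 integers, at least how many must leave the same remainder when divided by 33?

The 244 integers fall into 33 residue classes modulo 33.
If each of the 33 residue classes modulo 33 held at most 7, the total would be at most 33 × 7 = 231 < 244, a contradiction.
So at least one holds ⌈244/33⌉ = 8.

8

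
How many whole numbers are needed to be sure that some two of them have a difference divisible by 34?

Two integers differ by a multiple of 34 exactly when they share a remainder mod 34.
There are 34 residue classes mod 34, so 34 integers can all lie in distinct classes.
One more integer must repeat a residue, giving a difference divisible by 34. So n = 34 + 1 = 35.

35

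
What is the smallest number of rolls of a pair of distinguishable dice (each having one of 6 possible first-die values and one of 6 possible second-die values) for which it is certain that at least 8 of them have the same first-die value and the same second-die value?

There are 6 × 6 = 36 (first-die value, second-die value) combinations acting as pigeonholes.
With 36 × 7 = 252 rolls of a pair of distinguishable dice we could place exactly 7 in each, with no (first-die value, second-die value) pair reaching 8.
One more forces some (first-die value, second-die value) pair to hold 8, so 252 + 1 = 253.

253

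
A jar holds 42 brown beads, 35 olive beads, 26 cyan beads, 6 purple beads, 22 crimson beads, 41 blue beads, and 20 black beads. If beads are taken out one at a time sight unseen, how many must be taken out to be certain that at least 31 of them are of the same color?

165

Treat the 7 colors as pigeonholes.
In the worst case we take at most 30 of each color, but all 26 cyan, all 6 purple, all 22 crimson, and all 20 black (fewer than 30), giving 30 + 30 + 26 + 6 + 22 + 30 + 20 = 164.
One more bead then forces some color to 31, so 164 + 1 = 165.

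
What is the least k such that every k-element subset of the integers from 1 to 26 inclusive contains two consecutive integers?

14

Partition {1, …, 26} into 13 pairs: {1,2}, {3,4}, …, {25,26}.
Choosing 13 integers — say the 13 even numbers 2, 4, …, 26 — takes one from each pair and avoids the property.
Choosing 14 forces two into the same pair by pigeonhole, and those are consecutive. So 14.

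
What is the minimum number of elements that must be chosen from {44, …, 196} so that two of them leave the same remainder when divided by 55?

Use the pigeonhole principle on residue classes: group the integers by remainder mod 55; there are 55 residue classes, each nonempty in this range.
Choosing one from each class (55 integers) avoids any shared remainder.
One more choice must repeat a class, so two differ by a multiple of 55. Hence 55 + 1 = 56.

56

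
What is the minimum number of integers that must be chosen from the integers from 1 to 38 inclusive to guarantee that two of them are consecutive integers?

20

Partition {1, …, 38} into 19 pairs: {1,2}, {3,4}, …, {37,38}.
Choosing 19 integers — say the 19 even numbers 2, 4, …, 38 — takes one from each pair and avoids the property.
Choosing 20 forces two into the same pair by pigeonhole, and those are consecutive. So 20.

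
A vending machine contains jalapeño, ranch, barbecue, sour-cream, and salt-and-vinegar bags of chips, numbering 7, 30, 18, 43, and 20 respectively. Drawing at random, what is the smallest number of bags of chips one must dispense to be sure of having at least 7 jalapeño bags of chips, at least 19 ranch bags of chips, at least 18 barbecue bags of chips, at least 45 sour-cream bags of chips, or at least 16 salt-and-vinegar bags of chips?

The worst case stops just short of every target: 6 jalapeño, 18 ranch, 17 barbecue, all 43 sour-cream, 15 salt-and-vinegar — 6 + 18 + 17 + 43 + 15 = 99 bags of chips.
One more bag of chips must push some flavor to its target, so 99 + 1 = 100.

100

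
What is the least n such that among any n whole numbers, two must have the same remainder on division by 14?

15

Two integers differ by a multiple of 14 exactly when they share a remainder mod 14.
There are 14 residue classes mod 14, so 14 integers can all lie in distinct classes.
One more integer must repeat a residue, giving a difference divisible by 14. So n = 14 + 1 = 15.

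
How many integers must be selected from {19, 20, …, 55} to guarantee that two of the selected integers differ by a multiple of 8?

9

Use the pigeonhole principle on residue classes: group the integers by remainder mod 8; there are 8 residue classes, each nonempty in this range.
Choosing one from each class (8 integers) avoids any shared remainder.
One more choice must repeat a class, so two differ by a multiple of 8. Hence 8 + 1 = 9.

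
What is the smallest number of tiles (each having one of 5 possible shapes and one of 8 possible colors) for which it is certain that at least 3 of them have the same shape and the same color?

There are 5 × 8 = 40 (shape, color) combinations acting as pigeonholes.
With 40 × 2 = 80 tiles we could place exactly 2 in each, with no (shape, color) pair reaching 3.
One more forces some (shape, color) pair to hold 3, so 80 + 1 = 81.

81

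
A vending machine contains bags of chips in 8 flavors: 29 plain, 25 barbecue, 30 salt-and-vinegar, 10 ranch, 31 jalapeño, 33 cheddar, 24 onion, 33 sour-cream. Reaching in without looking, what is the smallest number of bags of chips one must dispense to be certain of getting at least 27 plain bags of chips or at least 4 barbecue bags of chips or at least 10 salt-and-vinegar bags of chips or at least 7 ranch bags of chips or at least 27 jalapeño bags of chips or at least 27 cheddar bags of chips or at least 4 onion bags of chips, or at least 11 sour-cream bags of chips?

110

The worst case stops just short of every target: 26 plain, 3 barbecue, 9 salt-and-vinegar, 6 ranch, 26 jalapeño, 26 cheddar, 3 onion, 10 sour-cream — 26 + 3 + 9 + 6 + 26 + 26 + 3 + 10 = 109 bags of chips.
One more bag of chips must push some flavor to its target, so 109 + 1 = 110.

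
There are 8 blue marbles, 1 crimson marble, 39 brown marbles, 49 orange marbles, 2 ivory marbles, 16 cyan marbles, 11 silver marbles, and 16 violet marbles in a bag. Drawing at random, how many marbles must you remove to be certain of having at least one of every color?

142

The hardest color to obtain is crimson: we could draw every other marble first — 142 − 1 = 141 marbles — without a single crimson one.
The next draw must be crimson, so 141 + 1 = 142.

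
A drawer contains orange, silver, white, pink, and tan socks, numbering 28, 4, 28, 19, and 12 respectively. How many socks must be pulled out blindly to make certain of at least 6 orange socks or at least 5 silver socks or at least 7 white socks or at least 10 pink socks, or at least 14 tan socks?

The worst case stops just short of every target: 5 orange, 4 silver, 6 white, 9 pink, all 12 tan — 5 + 4 + 6 + 9 + 12 = 36 socks.
One more sock must push some color to its target, so 36 + 1 = 37.

37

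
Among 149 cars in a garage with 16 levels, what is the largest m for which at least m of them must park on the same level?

10

If each of the 16 levels held at most 9, the total would be at most 16 × 9 = 144 < 149, a contradiction.
So at least one holds ⌈149/16⌉ = 10.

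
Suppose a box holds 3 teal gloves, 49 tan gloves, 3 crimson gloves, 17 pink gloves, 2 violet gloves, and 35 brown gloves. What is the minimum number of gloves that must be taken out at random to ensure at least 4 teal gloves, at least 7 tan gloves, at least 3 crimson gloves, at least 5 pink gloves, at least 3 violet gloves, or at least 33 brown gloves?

Each of the 6 colors has its own threshold; avoid all of them simultaneously.
The worst case stops just short of every target: 3 teal, 6 tan, 2 crimson, 4 pink, 2 violet, 32 brown — 3 + 6 + 2 + 4 + 2 + 32 = 49 gloves.
One more glove must push some color to its target, so 49 + 1 = 50.

50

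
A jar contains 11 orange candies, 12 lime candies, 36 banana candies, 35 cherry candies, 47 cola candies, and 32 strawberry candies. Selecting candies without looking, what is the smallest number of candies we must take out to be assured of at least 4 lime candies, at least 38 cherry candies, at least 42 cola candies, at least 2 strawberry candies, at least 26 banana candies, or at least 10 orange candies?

Each of the 6 flavors has its own threshold; avoid all of them simultaneously.
The worst case stops just short of every target: 9 orange, 3 lime, 25 banana, all 35 cherry, 41 cola, 1 strawberry — 9 + 3 + 25 + 35 + 41 + 1 = 114 candies.
One more candy must push some flavor to its target, so 114 + 1 = 115.

115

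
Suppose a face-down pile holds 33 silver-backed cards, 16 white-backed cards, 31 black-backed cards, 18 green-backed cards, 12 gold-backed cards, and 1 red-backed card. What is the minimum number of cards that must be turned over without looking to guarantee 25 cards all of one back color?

Treat the 6 back colors as pigeonholes.
In the worst case we take at most 24 of each back color, but all 16 white-backed, all 18 green-backed, all 12 gold-backed, and all 1 red-backed (fewer than 24), giving 24 + 16 + 24 + 18 + 12 + 1 = 95.
One more card then forces some back color to 25, so 95 + 1 = 96.

96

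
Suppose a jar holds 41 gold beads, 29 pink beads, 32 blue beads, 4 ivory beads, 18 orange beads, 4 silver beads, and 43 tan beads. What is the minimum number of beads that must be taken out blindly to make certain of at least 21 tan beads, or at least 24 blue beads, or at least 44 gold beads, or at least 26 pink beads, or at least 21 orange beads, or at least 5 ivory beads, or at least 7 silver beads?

136

The worst case stops just short of every target: all 41 gold, 25 pink, 23 blue, 4 ivory, all 18 orange, all 4 silver, 20 tan — 41 + 25 + 23 + 4 + 18 + 4 + 20 = 135 beads.
One more bead must push some color to its target, so 135 + 1 = 136.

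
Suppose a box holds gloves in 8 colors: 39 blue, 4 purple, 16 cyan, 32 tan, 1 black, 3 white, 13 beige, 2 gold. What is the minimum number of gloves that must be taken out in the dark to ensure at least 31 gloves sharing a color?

100

In the worst case we take at most 30 of each color, but all 4 purple, all 16 cyan, all 1 black, all 3 white, all 13 beige, and all 2 gold (fewer than 30), giving 30 + 4 + 16 + 30 + 1 + 3 + 13 + 2 = 99.
One more glove then forces some color to 31, so 99 + 1 = 100.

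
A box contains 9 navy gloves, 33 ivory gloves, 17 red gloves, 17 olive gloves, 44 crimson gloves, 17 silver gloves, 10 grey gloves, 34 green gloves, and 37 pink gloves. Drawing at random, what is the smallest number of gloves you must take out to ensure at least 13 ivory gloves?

198

To avoid ivory gloves as long as possible, exhaust the other 8 colors first.
The worst case draws every non-ivory glove first: 9 + 17 + 17 + 44 + 17 + 10 + 34 + 37 = 185.
The next 13 draws are then forced to be ivory, giving 185 + 13 = 198.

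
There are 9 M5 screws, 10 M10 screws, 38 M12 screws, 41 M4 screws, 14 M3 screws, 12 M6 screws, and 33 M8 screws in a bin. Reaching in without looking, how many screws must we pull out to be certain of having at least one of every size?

149

The hardest size to obtain is M5: we could draw every other screw first — 157 − 9 = 148 screws — without a single M5 one.
The next draw must be M5, so 148 + 1 = 149.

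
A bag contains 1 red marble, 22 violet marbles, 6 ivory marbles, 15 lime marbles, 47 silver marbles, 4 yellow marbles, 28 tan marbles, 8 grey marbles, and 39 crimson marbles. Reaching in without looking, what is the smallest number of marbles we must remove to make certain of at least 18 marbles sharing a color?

Treat the 9 colors as pigeonholes.
In the worst case we take at most 17 of each color, but all 1 red, all 6 ivory, all 15 lime, all 4 yellow, and all 8 grey (fewer than 17), giving 1 + 17 + 6 + 15 + 17 + 4 + 17 + 8 + 17 = 102.
One more marble then forces some color to 18, so 102 + 1 = 103.

103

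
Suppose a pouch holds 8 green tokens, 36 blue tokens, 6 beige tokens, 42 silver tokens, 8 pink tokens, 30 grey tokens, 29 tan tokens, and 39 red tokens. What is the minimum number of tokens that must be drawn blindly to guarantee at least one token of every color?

193

The hardest color to obtain is beige: we could draw every other token first — 198 − 6 = 192 tokens — without a single beige one.
The next draw must be beige, so 192 + 1 = 193.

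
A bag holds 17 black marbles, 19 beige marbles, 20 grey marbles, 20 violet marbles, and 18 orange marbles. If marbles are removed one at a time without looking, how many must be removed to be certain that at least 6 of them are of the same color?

26

Treat the 5 colors as pigeonholes.
The worst case takes 5 marbles of each color without reaching 6 of any: 5 × 5 = 25.
The next marble must bring some color to 6, so 25 + 1 = 26.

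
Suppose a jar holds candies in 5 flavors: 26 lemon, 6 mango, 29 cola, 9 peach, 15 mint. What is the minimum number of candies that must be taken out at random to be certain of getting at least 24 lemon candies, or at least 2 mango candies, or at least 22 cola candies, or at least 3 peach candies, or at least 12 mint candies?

59

The worst case stops just short of every target: 23 lemon, 1 mango, 21 cola, 2 peach, 11 mint — 23 + 1 + 21 + 2 + 11 = 58 candies.
One more candy must push some flavor to its target, so 58 + 1 = 59.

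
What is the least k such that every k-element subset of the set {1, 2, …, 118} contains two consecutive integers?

Partition {1, …, 118} into 59 pairs: {1,2}, {3,4}, …, {117,118}.
Choosing 59 integers — say the 59 even numbers 2, 4, …, 118 — takes one from each pair and avoids the property.
Choosing 60 forces two into the same pair by pigeonhole, and those are consecutive. So 60.

60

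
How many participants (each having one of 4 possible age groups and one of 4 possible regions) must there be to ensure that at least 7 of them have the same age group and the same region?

97

There are 4 × 4 = 16 (age group, region) combinations acting as pigeonholes.
With 16 × 6 = 96 participants we could place exactly 6 in each, with no (age group, region) pair reaching 7.
One more forces some (age group, region) pair to hold 7, so 96 + 1 = 97.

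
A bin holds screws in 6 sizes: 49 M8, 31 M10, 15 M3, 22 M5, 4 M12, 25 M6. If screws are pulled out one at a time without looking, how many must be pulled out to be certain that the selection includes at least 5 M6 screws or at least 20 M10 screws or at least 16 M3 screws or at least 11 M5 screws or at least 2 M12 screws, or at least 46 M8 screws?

95

The worst case stops just short of every target: 45 M8, 19 M10, 15 M3, 10 M5, 1 M12, 4 M6 — 45 + 19 + 15 + 10 + 1 + 4 = 94 screws.
One more screw must push some size to its target, so 94 + 1 = 95.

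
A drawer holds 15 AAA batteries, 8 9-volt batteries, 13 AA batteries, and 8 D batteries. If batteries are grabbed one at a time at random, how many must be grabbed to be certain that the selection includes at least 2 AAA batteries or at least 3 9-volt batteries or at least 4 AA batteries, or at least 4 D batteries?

The worst case stops just short of every target: 1 AAA, 2 9-volt, 3 AA, 3 D — 1 + 2 + 3 + 3 = 9 batteries.
One more battery must push some type to its target, so 9 + 1 = 10.

10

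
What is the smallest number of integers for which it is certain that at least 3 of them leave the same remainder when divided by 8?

17

There are 8 residue classes modulo 8 acting as pigeonholes.
With 8 × 2 = 16 integers we could place exactly 2 in each, with no class reaching 3.
One more forces some class to hold 3, so 16 + 1 = 17.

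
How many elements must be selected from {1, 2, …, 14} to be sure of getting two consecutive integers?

Partition {1, …, 14} into 7 pairs: {1,2}, {3,4}, …, {13,14}.
Choosing 7 integers — say the 7 even numbers 2, 4, …, 14 — takes one from each pair and avoids the property.
Choosing 8 forces two into the same pair by pigeonhole, and those are consecutive. So 8.

8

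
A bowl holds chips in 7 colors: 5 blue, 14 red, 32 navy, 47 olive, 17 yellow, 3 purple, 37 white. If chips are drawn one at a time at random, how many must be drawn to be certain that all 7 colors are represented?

153

The hardest color to obtain is purple: we could draw every other chip first — 155 − 3 = 152 chips — without a single purple one.
The next draw must be purple, so 152 + 1 = 153.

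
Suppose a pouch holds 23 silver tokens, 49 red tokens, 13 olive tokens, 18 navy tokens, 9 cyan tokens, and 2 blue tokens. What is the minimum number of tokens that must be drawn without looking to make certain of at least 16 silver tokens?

107

To avoid silver tokens as long as possible, exhaust the other 5 colors first.
The worst case draws every non-silver token first: 49 + 13 + 18 + 9 + 2 = 91.
The next 16 draws are then forced to be silver, giving 91 + 16 = 107.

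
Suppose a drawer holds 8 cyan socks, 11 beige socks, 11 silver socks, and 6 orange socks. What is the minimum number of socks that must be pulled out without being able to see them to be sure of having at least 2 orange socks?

The worst case draws every non-orange sock first: 8 + 11 + 11 = 30.
The next 2 draws are then forced to be orange, giving 30 + 2 = 32.

32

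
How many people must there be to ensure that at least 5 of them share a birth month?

49

There are 12 months of the year acting as pigeonholes.
With 12 × 4 = 48 people we could place exactly 4 in each, with no class reaching 5.
One more forces some class to hold 5, so 48 + 1 = 49.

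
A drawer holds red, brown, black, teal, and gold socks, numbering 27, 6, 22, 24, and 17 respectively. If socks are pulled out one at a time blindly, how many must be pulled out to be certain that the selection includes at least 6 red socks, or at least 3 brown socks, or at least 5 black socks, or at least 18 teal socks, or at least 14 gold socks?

The worst case stops just short of every target: 5 red, 2 brown, 4 black, 17 teal, 13 gold — 5 + 2 + 4 + 17 + 13 = 41 socks.
One more sock must push some color to its target, so 41 + 1 = 42.

42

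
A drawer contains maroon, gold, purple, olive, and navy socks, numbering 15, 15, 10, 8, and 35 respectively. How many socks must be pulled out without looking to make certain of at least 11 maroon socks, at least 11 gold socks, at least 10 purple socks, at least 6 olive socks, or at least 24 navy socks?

Each of the 5 colors has its own threshold; avoid all of them simultaneously.
The worst case stops just short of every target: 10 maroon, 10 gold, 9 purple, 5 olive, 23 navy — 10 + 10 + 9 + 5 + 23 = 57 socks.
One more sock must push some color to its target, so 57 + 1 = 58.

58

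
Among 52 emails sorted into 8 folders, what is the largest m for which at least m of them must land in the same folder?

7

If each of the 8 folders held at most 6, the total would be at most 8 × 6 = 48 < 52, a contradiction.
So at least one holds ⌈52/8⌉ = 7.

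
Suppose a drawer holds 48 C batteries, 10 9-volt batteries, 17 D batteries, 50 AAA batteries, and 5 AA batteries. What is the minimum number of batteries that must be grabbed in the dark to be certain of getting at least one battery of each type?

126

The hardest type to obtain is AA: we could draw every other battery first — 130 − 5 = 125 batteries — without a single AA one.
The next draw must be AA, so 125 + 1 = 126.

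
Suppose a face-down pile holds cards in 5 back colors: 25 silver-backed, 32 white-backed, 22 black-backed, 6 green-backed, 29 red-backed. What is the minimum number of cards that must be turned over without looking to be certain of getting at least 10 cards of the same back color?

In the worst case we take at most 9 of each back color, but all 6 green-backed (fewer than 9), giving 9 + 9 + 9 + 6 + 9 = 42.
One more card then forces some back color to 10, so 42 + 1 = 43.

43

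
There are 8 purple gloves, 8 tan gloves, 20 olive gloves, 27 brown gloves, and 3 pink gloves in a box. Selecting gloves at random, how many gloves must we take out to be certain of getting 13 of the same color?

44

In the worst case we take at most 12 of each color, but all 8 purple, all 8 tan, and all 3 pink (fewer than 12), giving 8 + 8 + 12 + 12 + 3 = 43.
One more glove then forces some color to 13, so 43 + 1 = 44.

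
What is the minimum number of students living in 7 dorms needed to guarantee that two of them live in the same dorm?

8

There are 7 dorms acting as pigeonholes.
With 7 students we could place one in each, avoiding any repeat.
One more forces some class to hold 2, so 7 + 1 = 8.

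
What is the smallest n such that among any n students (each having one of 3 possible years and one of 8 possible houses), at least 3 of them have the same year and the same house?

There are 3 × 8 = 24 (year, house) combinations acting as pigeonholes.
With 24 × 2 = 48 students we could place exactly 2 in each, with no (year, house) pair reaching 3.
One more forces some (year, house) pair to hold 3, so 48 + 1 = 49.

49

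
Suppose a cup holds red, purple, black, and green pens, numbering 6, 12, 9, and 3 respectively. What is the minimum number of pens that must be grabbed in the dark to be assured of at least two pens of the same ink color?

5

The worst case takes 1 pen of each ink color without reaching 2 of any: 4 × 1 = 4.
The next pen must bring some ink color to 2, so 4 + 1 = 5.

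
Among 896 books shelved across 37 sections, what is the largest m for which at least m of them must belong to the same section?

The 896 books fall into 37 sections.
If each of the 37 sections held at most 24, the total would be at most 37 × 24 = 888 < 896, a contradiction.
So at least one holds ⌈896/37⌉ = 25.

25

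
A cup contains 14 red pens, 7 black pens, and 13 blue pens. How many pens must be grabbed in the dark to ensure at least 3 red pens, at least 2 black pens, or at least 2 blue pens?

The worst case stops just short of every target: 2 red, 1 black, 1 blue — 2 + 1 + 1 = 4 pens.
One more pen must push some ink color to its target, so 4 + 1 = 5.

5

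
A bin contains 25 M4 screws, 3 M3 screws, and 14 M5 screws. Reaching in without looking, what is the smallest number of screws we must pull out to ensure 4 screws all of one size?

Treat the 3 sizes as pigeonholes.
The worst case takes 3 screws of each size without reaching 4 of any: 3 × 3 = 9.
The next screw must bring some size to 4, so 9 + 1 = 10.

10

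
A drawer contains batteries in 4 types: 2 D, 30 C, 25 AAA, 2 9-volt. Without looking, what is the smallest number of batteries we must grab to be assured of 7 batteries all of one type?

Treat the 4 types as pigeonholes.
In the worst case we take at most 6 of each type, but all 2 D and all 2 9-volt (fewer than 6), giving 2 + 6 + 6 + 2 = 16.
One more battery then forces some type to 7, so 16 + 1 = 17.

17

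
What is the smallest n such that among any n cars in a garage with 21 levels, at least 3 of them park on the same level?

43

There are 21 levels acting as pigeonholes.
With 21 × 2 = 42 cars we could place exactly 2 in each, with no class reaching 3.
One more forces some class to hold 3, so 42 + 1 = 43.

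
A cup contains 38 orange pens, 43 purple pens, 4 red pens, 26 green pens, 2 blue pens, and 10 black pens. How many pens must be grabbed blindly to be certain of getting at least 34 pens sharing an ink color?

In the worst case we take at most 33 of each ink color, but all 4 red, all 26 green, all 2 blue, and all 10 black (fewer than 33), giving 33 + 33 + 4 + 26 + 2 + 10 = 108.
One more pen then forces some ink color to 34, so 108 + 1 = 109.

109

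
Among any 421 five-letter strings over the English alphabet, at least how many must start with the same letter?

17

There are 26 possible first letters, which serve as the pigeonholes.
If each of the 26 possible first letters held at most 16, the total would be at most 26 × 16 = 416 < 421, a contradiction.
So at least one holds ⌈421/26⌉ = 17.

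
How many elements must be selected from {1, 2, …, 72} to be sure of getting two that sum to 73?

37

Partition {1, …, 72} into 36 pairs: {1,72}, {2,71}, …, {36,37}.
Choosing 36 integers — say the integers 1 through 36 — takes one from each pair and avoids the property.
Choosing 37 forces two into the same pair by pigeonhole, and those sum to 73. So 37.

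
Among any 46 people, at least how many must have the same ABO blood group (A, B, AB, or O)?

The 46 people fall into 4 ABO blood groups.
If each of the 4 ABO blood groups held at most 11, the total would be at most 4 × 11 = 44 < 46, a contradiction.
So at least one holds ⌈46/4⌉ = 12.

12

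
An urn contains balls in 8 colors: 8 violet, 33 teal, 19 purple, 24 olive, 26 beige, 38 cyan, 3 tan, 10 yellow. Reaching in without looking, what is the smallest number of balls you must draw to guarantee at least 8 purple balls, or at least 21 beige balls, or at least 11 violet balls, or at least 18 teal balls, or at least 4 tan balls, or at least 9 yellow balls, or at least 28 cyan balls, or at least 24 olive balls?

The worst case stops just short of every target: all 8 violet, 17 teal, 7 purple, 23 olive, 20 beige, 27 cyan, 3 tan, 8 yellow — 8 + 17 + 7 + 23 + 20 + 27 + 3 + 8 = 113 balls.
One more ball must push some color to its target, so 113 + 1 = 114.

114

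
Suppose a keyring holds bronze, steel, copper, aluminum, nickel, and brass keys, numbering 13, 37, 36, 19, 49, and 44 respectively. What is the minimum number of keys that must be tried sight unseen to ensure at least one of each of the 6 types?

186

The hardest type to obtain is bronze: we could draw every other key first — 198 − 13 = 185 keys — without a single bronze one.
The next draw must be bronze, so 185 + 1 = 186.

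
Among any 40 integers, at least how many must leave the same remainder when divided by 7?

If each of the 7 residue classes modulo 7 held at most 5, the total would be at most 7 × 5 = 35 < 40, a contradiction.
So at least one holds ⌈40/7⌉ = 6.

6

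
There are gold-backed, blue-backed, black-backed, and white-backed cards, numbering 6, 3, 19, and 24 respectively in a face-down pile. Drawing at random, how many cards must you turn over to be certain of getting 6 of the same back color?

In the worst case we take at most 5 of each back color, but all 3 blue-backed (fewer than 5), giving 5 + 3 + 5 + 5 = 18.
One more card then forces some back color to 6, so 18 + 1 = 19.

19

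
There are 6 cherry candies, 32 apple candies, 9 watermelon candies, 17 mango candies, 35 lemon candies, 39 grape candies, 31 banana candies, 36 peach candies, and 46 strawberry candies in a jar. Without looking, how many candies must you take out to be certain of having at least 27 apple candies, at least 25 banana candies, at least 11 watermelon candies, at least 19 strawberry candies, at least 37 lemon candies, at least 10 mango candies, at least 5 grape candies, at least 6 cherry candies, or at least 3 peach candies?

Each of the 9 flavors has its own threshold; avoid all of them simultaneously.
The worst case stops just short of every target: 5 cherry, 26 apple, all 9 watermelon, 9 mango, all 35 lemon, 4 grape, 24 banana, 2 peach, 18 strawberry — 5 + 26 + 9 + 9 + 35 + 4 + 24 + 2 + 18 = 132 candies.
One more candy must push some flavor to its target, so 132 + 1 = 133.

133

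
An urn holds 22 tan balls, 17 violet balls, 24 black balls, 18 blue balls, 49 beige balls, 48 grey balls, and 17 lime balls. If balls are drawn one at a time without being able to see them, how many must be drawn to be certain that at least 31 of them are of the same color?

In the worst case we take at most 30 of each color, but all 22 tan, all 17 violet, all 24 black, all 18 blue, and all 17 lime (fewer than 30), giving 22 + 17 + 24 + 18 + 30 + 30 + 17 = 158.
One more ball then forces some color to 31, so 158 + 1 = 159.

159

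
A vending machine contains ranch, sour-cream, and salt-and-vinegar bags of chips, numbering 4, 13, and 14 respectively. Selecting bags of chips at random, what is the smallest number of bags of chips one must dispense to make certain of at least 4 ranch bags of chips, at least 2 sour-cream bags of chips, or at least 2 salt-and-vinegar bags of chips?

6

The worst case stops just short of every target: 3 ranch, 1 sour-cream, 1 salt-and-vinegar — 3 + 1 + 1 = 5 bags of chips.
One more bag of chips must push some flavor to its target, so 5 + 1 = 6.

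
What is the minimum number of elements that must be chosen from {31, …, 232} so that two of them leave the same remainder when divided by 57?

58

Use the pigeonhole principle on residue classes: group the integers by remainder mod 57; there are 57 residue classes, each nonempty in this range.
Choosing one from each class (57 integers) avoids any shared remainder.
One more choice must repeat a class, so two differ by a multiple of 57. Hence 57 + 1 = 58.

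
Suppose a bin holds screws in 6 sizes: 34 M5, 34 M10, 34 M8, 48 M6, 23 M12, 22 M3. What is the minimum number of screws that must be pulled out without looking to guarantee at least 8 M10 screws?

The worst case draws every non-M10 screw first: 34 + 34 + 48 + 23 + 22 = 161.
The next 8 draws are then forced to be M10, giving 161 + 8 = 169.

169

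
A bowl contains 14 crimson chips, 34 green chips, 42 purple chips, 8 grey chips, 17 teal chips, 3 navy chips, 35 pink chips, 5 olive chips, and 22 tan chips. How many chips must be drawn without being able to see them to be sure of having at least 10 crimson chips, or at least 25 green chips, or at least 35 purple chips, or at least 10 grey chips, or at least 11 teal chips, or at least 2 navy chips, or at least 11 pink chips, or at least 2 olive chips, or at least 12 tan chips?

The worst case stops just short of every target: 9 crimson, 24 green, 34 purple, all 8 grey, 10 teal, 1 navy, 10 pink, 1 olive, 11 tan — 9 + 24 + 34 + 8 + 10 + 1 + 10 + 1 + 11 = 108 chips.
One more chip must push some color to its target, so 108 + 1 = 109.

109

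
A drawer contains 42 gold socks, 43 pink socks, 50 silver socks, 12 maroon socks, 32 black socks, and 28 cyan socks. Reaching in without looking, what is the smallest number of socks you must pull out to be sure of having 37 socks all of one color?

In the worst case we take at most 36 of each color, but all 12 maroon, all 32 black, and all 28 cyan (fewer than 36), giving 36 + 36 + 36 + 12 + 32 + 28 = 180.
One more sock then forces some color to 37, so 180 + 1 = 181.

181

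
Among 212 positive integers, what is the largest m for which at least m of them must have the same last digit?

22

The 212 positive integers fall into 10 possible last digits.
If each of the 10 possible last digits held at most 21, the total would be at most 10 × 21 = 210 < 212, a contradiction.
So at least one holds ⌈212/10⌉ = 22.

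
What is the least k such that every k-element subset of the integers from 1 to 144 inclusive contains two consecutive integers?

Partition {1, …, 144} into 72 pairs: {1,2}, {3,4}, …, {143,144}.
Choosing 72 integers — say the 72 even numbers 2, 4, …, 144 — takes one from each pair and avoids the property.
Choosing 73 forces two into the same pair by pigeonhole, and those are consecutive. So 73.

73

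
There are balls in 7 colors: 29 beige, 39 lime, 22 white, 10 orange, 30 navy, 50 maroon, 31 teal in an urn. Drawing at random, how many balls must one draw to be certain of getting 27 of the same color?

163

In the worst case we take at most 26 of each color, but all 22 white and all 10 orange (fewer than 26), giving 26 + 26 + 22 + 10 + 26 + 26 + 26 = 162.
One more ball then forces some color to 27, so 162 + 1 = 163.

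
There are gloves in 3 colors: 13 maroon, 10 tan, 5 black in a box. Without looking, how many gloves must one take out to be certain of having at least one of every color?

24

The hardest color to obtain is black: we could draw every other glove first — 28 − 5 = 23 gloves — without a single black one.
The next draw must be black, so 23 + 1 = 24.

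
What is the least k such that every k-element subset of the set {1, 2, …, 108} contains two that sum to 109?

Partition {1, …, 108} into 54 pairs: {1,108}, {2,107}, …, {54,55}.
Choosing 54 integers — say the integers 1 through 54 — takes one from each pair and avoids the property.
Choosing 55 forces two into the same pair by pigeonhole, and those sum to 109. So 55.

55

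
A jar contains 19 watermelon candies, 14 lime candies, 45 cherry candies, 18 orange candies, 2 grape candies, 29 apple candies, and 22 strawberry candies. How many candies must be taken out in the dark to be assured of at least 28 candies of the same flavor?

130

Treat the 7 flavors as pigeonholes.
In the worst case we take at most 27 of each flavor, but all 19 watermelon, all 14 lime, all 18 orange, all 2 grape, and all 22 strawberry (fewer than 27), giving 19 + 14 + 27 + 18 + 2 + 27 + 22 = 129.
One more candy then forces some flavor to 28, so 129 + 1 = 130.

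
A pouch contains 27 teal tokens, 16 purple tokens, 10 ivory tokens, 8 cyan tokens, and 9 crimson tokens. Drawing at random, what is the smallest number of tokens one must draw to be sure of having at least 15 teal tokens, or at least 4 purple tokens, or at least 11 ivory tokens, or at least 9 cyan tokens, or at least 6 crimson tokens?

41

Each of the 5 colors has its own threshold; avoid all of them simultaneously.
The worst case stops just short of every target: 14 teal, 3 purple, 10 ivory, 8 cyan, 5 crimson — 14 + 3 + 10 + 8 + 5 = 40 tokens.
One more token must push some color to its target, so 40 + 1 = 41.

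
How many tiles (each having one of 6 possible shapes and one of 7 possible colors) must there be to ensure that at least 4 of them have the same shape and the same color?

127

There are 6 × 7 = 42 (shape, color) combinations acting as pigeonholes.
With 42 × 3 = 126 tiles we could place exactly 3 in each, with no (shape, color) pair reaching 4.
One more forces some (shape, color) pair to hold 4, so 126 + 1 = 127.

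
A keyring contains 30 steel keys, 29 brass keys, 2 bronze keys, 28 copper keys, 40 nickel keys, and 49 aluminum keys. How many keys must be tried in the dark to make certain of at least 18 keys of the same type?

In the worst case we take at most 17 of each type, but all 2 bronze (fewer than 17), giving 17 + 17 + 2 + 17 + 17 + 17 = 87.
One more key then forces some type to 18, so 87 + 1 = 88.

88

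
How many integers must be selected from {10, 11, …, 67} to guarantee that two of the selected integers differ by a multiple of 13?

14

Group the integers by remainder mod 13; there are 13 residue classes, each nonempty in this range.
Choosing one from each class (13 integers) avoids any shared remainder.
One more choice must repeat a class, so two differ by a multiple of 13. Hence 13 + 1 = 14.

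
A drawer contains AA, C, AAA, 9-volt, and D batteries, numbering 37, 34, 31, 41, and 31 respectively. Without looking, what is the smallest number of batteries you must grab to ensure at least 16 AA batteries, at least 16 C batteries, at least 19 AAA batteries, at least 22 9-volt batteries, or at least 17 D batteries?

86

The worst case stops just short of every target: 15 AA, 15 C, 18 AAA, 21 9-volt, 16 D — 15 + 15 + 18 + 21 + 16 = 85 batteries.
One more battery must push some type to its target, so 85 + 1 = 86.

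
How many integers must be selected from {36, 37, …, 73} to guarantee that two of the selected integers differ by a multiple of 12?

Use the pigeonhole principle on residue classes: group the integers by remainder mod 12; there are 12 residue classes, each nonempty in this range.
Choosing one from each class (12 integers) avoids any shared remainder.
One more choice must repeat a class, so two differ by a multiple of 12. Hence 12 + 1 = 13.

13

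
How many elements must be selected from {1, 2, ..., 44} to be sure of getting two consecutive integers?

23

Partition {1, …, 44} into 22 pairs: {1,2}, {3,4}, …, {43,44}.
Choosing 22 integers — say the 22 even numbers 2, 4, …, 44 — takes one from each pair and avoids the property.
Choosing 23 forces two into the same pair by pigeonhole, and those are consecutive. So 23.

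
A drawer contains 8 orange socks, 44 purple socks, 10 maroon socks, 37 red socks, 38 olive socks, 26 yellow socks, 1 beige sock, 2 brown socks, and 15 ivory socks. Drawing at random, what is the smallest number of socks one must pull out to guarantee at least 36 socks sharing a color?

168

Treat the 9 colors as pigeonholes.
In the worst case we take at most 35 of each color, but all 8 orange, all 10 maroon, all 26 yellow, all 1 beige, all 2 brown, and all 15 ivory (fewer than 35), giving 8 + 35 + 10 + 35 + 35 + 26 + 1 + 2 + 15 = 167.
One more sock then forces some color to 36, so 167 + 1 = 168.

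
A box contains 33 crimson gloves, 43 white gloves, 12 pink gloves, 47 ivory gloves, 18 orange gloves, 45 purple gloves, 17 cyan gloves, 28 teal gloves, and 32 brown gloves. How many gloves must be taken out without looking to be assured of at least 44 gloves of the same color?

Treat the 9 colors as pigeonholes.
In the worst case we take at most 43 of each color, but all 33 crimson, all 12 pink, all 18 orange, all 17 cyan, all 28 teal, and all 32 brown (fewer than 43), giving 33 + 43 + 12 + 43 + 18 + 43 + 17 + 28 + 32 = 269.
One more glove then forces some color to 44, so 269 + 1 = 270.

270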